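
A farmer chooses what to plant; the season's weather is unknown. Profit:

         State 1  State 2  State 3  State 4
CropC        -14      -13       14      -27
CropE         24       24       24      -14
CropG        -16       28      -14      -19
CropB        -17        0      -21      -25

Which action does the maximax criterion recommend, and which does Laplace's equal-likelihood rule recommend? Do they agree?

Row maxima: CropC=14, CropE=24, CropG=28, CropB=0
Best best-case = 28 → CropG.
Row averages: CropC=-10, CropE=14.5, CropG=-5.25, CropB=-15.75
Highest average = 14.5 → CropE.

maximax → CropG; laplace → CropE (disagree)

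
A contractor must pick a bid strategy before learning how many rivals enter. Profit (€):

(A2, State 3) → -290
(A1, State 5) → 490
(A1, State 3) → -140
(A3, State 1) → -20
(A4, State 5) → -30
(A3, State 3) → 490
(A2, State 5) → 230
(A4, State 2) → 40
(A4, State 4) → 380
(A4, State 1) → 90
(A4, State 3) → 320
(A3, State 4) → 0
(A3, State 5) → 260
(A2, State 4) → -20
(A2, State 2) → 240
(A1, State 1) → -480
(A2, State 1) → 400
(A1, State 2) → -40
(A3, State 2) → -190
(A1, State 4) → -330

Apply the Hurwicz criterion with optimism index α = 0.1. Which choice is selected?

A4

A1: 0.1·490 + 0.9·(-480) = -383
A2: 0.1·400 + 0.9·(-290) = -221
A3: 0.1·490 + 0.9·(-190) = -122
A4: 0.1·380 + 0.9·(-30) = 11
Highest Hurwicz score = 11 → A4.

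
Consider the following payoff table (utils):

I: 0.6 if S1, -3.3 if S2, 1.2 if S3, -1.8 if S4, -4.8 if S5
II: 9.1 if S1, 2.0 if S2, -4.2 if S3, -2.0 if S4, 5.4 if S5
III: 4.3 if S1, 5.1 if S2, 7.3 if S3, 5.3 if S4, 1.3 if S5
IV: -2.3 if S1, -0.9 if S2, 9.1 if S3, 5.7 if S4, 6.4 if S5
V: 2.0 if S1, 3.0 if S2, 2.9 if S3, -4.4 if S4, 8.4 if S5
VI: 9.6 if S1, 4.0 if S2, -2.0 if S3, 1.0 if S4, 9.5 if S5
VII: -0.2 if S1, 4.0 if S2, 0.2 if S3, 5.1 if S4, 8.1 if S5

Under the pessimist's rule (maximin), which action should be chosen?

III

Row minima: I=-4.8, II=-4.2, III=1.3, IV=-2.3, V=-4.4, VI=-2.0, VII=-0.2
Best worst-case = 1.3 → III.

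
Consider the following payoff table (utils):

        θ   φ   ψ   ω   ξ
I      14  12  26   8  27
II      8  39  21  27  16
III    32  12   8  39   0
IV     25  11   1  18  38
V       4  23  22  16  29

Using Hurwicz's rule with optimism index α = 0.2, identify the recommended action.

I: 0.2·27 + 0.8·8 = 11.8
II: 0.2·39 + 0.8·8 = 14.2
III: 0.2·39 + 0.8·0 = 7.8
IV: 0.2·38 + 0.8·1 = 8.4
V: 0.2·29 + 0.8·4 = 9
Highest Hurwicz score = 14.2 → II.

II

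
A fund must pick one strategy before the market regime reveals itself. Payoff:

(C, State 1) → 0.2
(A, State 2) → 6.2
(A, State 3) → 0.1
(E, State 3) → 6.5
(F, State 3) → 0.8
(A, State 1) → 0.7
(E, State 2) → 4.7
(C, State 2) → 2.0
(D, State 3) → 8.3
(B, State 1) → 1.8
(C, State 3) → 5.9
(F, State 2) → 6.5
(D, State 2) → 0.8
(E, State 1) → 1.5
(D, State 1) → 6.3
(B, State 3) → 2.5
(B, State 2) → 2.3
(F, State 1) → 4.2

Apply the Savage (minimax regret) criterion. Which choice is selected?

E

Column bests: State 1=6.3, State 2=6.5, State 3=8.3.
A regrets: 5.6, 0.3, 8.2 → max 8.2
B regrets: 4.5, 4.2, 5.8 → max 5.8
C regrets: 6.1, 4.5, 2.4 → max 6.1
D regrets: 0.0, 5.7, 0.0 → max 5.7
E regrets: 4.8, 1.8, 1.8 → max 4.8
F regrets: 2.1, 0.0, 7.5 → max 7.5
Smallest max regret = 4.8 → E.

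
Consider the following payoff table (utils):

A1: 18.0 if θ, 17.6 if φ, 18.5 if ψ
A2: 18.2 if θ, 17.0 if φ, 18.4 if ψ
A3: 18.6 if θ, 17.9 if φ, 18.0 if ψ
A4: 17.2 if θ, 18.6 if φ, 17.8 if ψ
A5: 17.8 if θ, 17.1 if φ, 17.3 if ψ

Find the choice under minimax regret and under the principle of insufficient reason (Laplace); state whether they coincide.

minimax regret → A3; laplace → A3 (agree)

Column bests: θ=18.6, φ=18.6, ψ=18.5.
A1 regrets: 0.6, 1.0, 0.0 → max 1.0
A2 regrets: 0.4, 1.6, 0.1 → max 1.6
A3 regrets: 0.0, 0.7, 0.5 → max 0.7
A4 regrets: 1.4, 0.0, 0.7 → max 1.4
A5 regrets: 0.8, 1.5, 1.2 → max 1.5
Smallest max regret = 0.7 → A3.
Row averages: A1=541/30, A2=268/15, A3=109/6, A4=268/15, A5=17.4
Highest average = 109/6 → A3.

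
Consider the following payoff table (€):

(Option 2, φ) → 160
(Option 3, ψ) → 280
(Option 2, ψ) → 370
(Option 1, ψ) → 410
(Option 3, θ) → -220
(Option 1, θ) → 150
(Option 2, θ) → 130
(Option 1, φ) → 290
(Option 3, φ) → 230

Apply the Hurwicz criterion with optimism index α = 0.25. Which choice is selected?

Option 1: 0.25·410 + 0.75·150 = 215
Option 2: 0.25·370 + 0.75·130 = 190
Option 3: 0.25·280 + 0.75·(-220) = -95
Highest Hurwicz score = 215 → Option 1.

Option 1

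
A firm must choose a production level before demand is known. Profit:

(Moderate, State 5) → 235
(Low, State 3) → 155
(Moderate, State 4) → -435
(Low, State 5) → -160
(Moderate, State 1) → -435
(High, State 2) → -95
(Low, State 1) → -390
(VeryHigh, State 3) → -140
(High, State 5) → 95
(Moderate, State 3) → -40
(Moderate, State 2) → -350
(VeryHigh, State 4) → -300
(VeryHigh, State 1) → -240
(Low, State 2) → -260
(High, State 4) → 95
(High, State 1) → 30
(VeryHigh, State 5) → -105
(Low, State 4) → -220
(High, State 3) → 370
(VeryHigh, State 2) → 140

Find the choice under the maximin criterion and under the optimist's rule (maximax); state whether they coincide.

Row minima: Low=-390, Moderate=-435, High=-95, VeryHigh=-300
Best worst-case = -95 → High.
Row maxima: Low=155, Moderate=235, High=370, VeryHigh=140
Best best-case = 370 → High.

maximin → High; maximax → High (agree)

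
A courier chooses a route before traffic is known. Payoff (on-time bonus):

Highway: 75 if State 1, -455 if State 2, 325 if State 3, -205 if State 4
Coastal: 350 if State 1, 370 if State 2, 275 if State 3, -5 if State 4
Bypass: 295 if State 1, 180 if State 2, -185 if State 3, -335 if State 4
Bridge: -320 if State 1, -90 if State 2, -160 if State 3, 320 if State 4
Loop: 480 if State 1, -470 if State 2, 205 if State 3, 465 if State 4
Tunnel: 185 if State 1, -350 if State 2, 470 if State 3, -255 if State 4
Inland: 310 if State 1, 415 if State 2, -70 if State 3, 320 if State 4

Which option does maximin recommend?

Row minima: Highway=-455, Coastal=-5, Bypass=-335, Bridge=-320, Loop=-470, Tunnel=-350, Inland=-70
Best worst-case = -5 → Coastal.

Coastal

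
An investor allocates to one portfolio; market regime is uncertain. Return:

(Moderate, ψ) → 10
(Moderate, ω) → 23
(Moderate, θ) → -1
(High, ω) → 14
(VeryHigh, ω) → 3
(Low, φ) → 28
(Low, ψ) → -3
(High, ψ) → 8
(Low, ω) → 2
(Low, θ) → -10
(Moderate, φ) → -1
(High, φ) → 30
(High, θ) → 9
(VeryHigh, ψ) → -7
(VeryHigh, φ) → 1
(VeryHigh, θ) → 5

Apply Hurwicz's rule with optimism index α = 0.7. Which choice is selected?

High

Low: 0.7·28 + 0.3·(-10) = 16.6
Moderate: 0.7·23 + 0.3·(-1) = 15.8
High: 0.7·30 + 0.3·8 = 23.4
VeryHigh: 0.7·5 + 0.3·(-7) = 1.4
Highest Hurwicz score = 23.4 → High.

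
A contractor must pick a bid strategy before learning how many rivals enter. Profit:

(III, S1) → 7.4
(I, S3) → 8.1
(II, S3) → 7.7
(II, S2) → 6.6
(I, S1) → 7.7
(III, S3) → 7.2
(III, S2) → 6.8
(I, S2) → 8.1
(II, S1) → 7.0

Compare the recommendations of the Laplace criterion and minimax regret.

laplace → I; minimax regret → I (agree)

Row averages: I=239/30, II=7.1, III=107/15
Highest average = 239/30 → I.
Column bests: S1=7.7, S2=8.1, S3=8.1.
I regrets: 0.0, 0.0, 0.0 → max 0.0
II regrets: 0.7, 1.5, 0.4 → max 1.5
III regrets: 0.3, 1.3, 0.9 → max 1.3
Smallest max regret = 0.0 → I.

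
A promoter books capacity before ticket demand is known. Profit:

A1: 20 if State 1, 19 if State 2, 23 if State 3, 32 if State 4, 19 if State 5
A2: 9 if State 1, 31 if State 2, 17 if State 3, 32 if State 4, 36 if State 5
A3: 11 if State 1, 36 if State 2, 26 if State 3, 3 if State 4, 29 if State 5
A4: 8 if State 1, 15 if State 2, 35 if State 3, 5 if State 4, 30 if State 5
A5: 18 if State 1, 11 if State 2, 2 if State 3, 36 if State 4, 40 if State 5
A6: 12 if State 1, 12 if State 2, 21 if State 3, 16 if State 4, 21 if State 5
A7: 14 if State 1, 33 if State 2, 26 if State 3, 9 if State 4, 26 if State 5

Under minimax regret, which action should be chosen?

Column bests: State 1=20, State 2=36, State 3=35, State 4=36, State 5=40.
A1 regrets: 0, 17, 12, 4, 21 → max 21
A2 regrets: 11, 5, 18, 4, 4 → max 18
A3 regrets: 9, 0, 9, 33, 11 → max 33
A4 regrets: 12, 21, 0, 31, 10 → max 31
A5 regrets: 2, 25, 33, 0, 0 → max 33
A6 regrets: 8, 24, 14, 20, 19 → max 24
A7 regrets: 6, 3, 9, 27, 14 → max 27
Smallest max regret = 18 → A2.

A2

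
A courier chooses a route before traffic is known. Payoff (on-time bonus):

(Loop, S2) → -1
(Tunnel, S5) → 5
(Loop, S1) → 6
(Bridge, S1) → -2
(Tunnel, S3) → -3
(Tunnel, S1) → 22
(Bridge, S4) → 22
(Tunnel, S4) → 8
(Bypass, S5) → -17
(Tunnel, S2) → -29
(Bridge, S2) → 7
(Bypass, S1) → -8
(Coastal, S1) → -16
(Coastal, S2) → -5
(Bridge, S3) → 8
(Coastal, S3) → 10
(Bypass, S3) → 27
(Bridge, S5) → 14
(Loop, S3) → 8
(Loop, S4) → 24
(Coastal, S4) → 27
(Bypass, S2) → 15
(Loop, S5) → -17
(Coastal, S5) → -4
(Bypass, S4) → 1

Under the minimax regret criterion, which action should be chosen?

Column bests: S1=22, S2=15, S3=27, S4=27, S5=14.
Tunnel regrets: 0, 44, 30, 19, 9 → max 44
Coastal regrets: 38, 20, 17, 0, 18 → max 38
Bypass regrets: 30, 0, 0, 26, 31 → max 31
Bridge regrets: 24, 8, 19, 5, 0 → max 24
Loop regrets: 16, 16, 19, 3, 31 → max 31
Smallest max regret = 24 → Bridge.

Bridge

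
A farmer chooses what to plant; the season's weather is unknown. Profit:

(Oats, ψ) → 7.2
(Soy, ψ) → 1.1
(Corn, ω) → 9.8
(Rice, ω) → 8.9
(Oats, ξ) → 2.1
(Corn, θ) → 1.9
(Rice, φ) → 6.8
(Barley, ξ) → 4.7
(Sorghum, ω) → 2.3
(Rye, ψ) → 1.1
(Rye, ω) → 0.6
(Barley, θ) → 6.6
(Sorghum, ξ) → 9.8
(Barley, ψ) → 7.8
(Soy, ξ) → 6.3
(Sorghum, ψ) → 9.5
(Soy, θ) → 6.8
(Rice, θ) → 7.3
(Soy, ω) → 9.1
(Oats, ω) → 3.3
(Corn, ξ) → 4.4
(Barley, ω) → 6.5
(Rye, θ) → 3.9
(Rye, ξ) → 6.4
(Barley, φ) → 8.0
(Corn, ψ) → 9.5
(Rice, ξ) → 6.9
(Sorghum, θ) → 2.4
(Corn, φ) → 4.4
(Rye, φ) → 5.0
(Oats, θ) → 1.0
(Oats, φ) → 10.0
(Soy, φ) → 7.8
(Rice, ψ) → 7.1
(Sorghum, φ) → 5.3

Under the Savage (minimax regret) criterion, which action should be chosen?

Column bests: θ=7.3, φ=10.0, ψ=9.5, ω=9.8, ξ=9.8.
Soy regrets: 0.5, 2.2, 8.4, 0.7, 3.5 → max 8.4
Barley regrets: 0.7, 2.0, 1.7, 3.3, 5.1 → max 5.1
Corn regrets: 5.4, 5.6, 0.0, 0.0, 5.4 → max 5.6
Rice regrets: 0.0, 3.2, 2.4, 0.9, 2.9 → max 3.2
Sorghum regrets: 4.9, 4.7, 0.0, 7.5, 0.0 → max 7.5
Oats regrets: 6.3, 0.0, 2.3, 6.5, 7.7 → max 7.7
Rye regrets: 3.4, 5.0, 8.4, 9.2, 3.4 → max 9.2
Smallest max regret = 3.2 → Rice.

Rice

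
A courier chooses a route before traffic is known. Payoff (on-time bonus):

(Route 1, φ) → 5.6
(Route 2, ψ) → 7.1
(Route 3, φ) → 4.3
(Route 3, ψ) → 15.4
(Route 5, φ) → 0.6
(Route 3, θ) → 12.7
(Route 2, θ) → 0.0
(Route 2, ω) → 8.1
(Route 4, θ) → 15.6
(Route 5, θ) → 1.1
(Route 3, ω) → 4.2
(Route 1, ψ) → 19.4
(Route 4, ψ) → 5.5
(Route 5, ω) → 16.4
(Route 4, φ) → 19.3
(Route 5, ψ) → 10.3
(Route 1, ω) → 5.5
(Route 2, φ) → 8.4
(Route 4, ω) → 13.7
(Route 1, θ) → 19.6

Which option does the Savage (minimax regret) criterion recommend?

Route 1

Column bests: θ=19.6, φ=19.3, ψ=19.4, ω=16.4.
Route 1 regrets: 0.0, 13.7, 0.0, 10.9 → max 13.7
Route 2 regrets: 19.6, 10.9, 12.3, 8.3 → max 19.6
Route 3 regrets: 6.9, 15.0, 4.0, 12.2 → max 15.0
Route 4 regrets: 4.0, 0.0, 13.9, 2.7 → max 13.9
Route 5 regrets: 18.5, 18.7, 9.1, 0.0 → max 18.7
Smallest max regret = 13.7 → Route 1.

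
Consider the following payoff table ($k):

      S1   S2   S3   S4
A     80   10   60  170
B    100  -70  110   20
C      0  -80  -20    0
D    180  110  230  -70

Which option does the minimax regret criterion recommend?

A

Column bests: S1=180, S2=110, S3=230, S4=170.
A regrets: 100, 100, 170, 0 → max 170
B regrets: 80, 180, 120, 150 → max 180
C regrets: 180, 190, 250, 170 → max 250
D regrets: 0, 0, 0, 240 → max 240
Smallest max regret = 170 → A.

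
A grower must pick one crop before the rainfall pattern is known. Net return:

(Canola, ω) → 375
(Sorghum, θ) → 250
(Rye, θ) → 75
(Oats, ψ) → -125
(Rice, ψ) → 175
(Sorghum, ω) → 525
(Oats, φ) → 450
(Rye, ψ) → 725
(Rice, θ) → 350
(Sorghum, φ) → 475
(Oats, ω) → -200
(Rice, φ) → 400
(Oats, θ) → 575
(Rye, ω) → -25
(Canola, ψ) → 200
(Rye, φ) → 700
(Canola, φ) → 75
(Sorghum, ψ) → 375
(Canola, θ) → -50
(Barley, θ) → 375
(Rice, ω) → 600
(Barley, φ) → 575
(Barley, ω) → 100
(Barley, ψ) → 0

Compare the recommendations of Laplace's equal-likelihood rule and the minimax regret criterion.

laplace → Sorghum; minimax regret → Sorghum (agree)

Row averages: Oats=175, Rye=368.75, Rice=381.25, Sorghum=406.25, Barley=262.5, Canola=150
Highest average = 406.25 → Sorghum.
Column bests: θ=575, φ=700, ψ=725, ω=600.
Oats regrets: 0, 250, 850, 800 → max 850
Rye regrets: 500, 0, 0, 625 → max 625
Rice regrets: 225, 300, 550, 0 → max 550
Sorghum regrets: 325, 225, 350, 75 → max 350
Barley regrets: 200, 125, 725, 500 → max 725
Canola regrets: 625, 625, 525, 225 → max 625
Smallest max regret = 350 → Sorghum.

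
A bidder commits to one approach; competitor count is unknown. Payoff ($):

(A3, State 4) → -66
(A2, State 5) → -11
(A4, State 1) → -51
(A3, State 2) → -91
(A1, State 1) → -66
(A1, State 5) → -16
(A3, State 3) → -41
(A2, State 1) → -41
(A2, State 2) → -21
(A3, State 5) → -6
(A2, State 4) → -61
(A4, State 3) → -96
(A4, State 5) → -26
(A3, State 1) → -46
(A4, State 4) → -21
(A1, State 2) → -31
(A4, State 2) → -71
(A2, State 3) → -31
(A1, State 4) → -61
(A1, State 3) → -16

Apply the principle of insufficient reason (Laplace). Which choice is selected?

Row averages: A1=-38, A2=-33, A3=-50, A4=-53
Highest average = -33 → A2.

A2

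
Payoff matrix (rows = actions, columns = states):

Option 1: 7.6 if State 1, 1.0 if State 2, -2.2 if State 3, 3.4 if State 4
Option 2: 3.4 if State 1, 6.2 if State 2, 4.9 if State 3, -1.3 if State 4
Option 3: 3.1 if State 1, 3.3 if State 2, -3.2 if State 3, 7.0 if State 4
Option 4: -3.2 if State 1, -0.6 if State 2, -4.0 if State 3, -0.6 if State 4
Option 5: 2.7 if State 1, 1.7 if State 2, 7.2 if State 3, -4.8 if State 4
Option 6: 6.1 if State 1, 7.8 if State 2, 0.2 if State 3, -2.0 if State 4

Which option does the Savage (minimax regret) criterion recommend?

Column bests: State 1=7.6, State 2=7.8, State 3=7.2, State 4=7.0.
Option 1 regrets: 0.0, 6.8, 9.4, 3.6 → max 9.4
Option 2 regrets: 4.2, 1.6, 2.3, 8.3 → max 8.3
Option 3 regrets: 4.5, 4.5, 10.4, 0.0 → max 10.4
Option 4 regrets: 10.8, 8.4, 11.2, 7.6 → max 11.2
Option 5 regrets: 4.9, 6.1, 0.0, 11.8 → max 11.8
Option 6 regrets: 1.5, 0.0, 7.0, 9.0 → max 9.0
Smallest max regret = 8.3 → Option 2.

Option 2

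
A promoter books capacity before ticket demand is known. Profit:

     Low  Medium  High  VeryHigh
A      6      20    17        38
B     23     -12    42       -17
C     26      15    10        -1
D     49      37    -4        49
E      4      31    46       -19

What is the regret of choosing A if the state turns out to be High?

29

Best payoff under High is 46.
Regret = 46 − 17 = 29.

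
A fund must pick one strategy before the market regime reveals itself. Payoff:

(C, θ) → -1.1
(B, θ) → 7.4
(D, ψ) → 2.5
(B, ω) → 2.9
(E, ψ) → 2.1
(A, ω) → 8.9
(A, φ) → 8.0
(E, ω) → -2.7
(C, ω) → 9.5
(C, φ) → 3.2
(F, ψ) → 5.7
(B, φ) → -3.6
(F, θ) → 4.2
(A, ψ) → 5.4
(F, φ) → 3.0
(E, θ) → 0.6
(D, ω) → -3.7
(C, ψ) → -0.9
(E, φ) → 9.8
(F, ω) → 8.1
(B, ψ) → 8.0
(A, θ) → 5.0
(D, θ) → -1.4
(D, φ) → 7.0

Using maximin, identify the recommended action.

Row minima: A=5.0, B=-3.6, C=-1.1, D=-3.7, E=-2.7, F=3.0
Best worst-case = 5.0 → A.

A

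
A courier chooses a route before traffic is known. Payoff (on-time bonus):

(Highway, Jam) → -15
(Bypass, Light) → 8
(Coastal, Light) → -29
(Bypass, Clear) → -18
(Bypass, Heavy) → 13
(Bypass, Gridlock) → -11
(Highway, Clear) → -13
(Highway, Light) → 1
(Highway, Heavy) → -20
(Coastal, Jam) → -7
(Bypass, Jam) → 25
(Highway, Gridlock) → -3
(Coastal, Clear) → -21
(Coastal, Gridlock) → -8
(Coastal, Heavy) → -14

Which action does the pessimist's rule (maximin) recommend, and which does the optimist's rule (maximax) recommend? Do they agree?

Row minima: Highway=-20, Coastal=-29, Bypass=-18
Best worst-case = -18 → Bypass.
Row maxima: Highway=1, Coastal=-7, Bypass=25
Best best-case = 25 → Bypass.

maximin → Bypass; maximax → Bypass (agree)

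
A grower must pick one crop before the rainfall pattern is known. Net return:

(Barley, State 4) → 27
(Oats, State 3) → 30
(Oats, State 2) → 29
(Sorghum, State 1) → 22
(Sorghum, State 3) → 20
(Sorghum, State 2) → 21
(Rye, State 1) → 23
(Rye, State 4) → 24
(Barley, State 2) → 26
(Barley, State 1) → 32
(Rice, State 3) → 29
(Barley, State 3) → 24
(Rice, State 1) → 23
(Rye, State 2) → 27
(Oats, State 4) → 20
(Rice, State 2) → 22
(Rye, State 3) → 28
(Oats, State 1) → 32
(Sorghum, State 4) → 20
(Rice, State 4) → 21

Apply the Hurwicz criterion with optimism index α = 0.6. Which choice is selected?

Barley

Rye: 0.6·28 + 0.4·23 = 26
Sorghum: 0.6·22 + 0.4·20 = 21.2
Oats: 0.6·32 + 0.4·20 = 27.2
Rice: 0.6·29 + 0.4·21 = 25.8
Barley: 0.6·32 + 0.4·24 = 28.8
Highest Hurwicz score = 28.8 → Barley.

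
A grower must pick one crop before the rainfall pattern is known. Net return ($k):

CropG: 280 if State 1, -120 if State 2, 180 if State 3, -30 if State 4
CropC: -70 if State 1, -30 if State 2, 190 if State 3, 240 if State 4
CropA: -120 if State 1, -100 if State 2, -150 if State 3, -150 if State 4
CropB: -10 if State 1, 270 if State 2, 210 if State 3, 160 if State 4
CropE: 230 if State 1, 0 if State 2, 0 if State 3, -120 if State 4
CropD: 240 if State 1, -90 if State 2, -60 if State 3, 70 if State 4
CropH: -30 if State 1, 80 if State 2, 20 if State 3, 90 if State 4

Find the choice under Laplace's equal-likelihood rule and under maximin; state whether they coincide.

Row averages: CropG=77.5, CropC=82.5, CropA=-130, CropB=157.5, CropE=27.5, CropD=40, CropH=40
Highest average = 157.5 → CropB.
Row minima: CropG=-120, CropC=-70, CropA=-150, CropB=-10, CropE=-120, CropD=-90, CropH=-30
Best worst-case = -10 → CropB.

laplace → CropB; maximin → CropB (agree)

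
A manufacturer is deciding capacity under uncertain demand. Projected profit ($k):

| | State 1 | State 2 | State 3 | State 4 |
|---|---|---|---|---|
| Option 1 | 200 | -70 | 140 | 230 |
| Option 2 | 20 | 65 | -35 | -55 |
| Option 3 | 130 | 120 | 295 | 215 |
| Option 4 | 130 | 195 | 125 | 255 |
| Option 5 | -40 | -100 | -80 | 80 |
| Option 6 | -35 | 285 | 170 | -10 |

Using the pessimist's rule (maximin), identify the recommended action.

Option 4

Row minima: Option 1=-70, Option 2=-55, Option 3=120, Option 4=125, Option 5=-100, Option 6=-35
Best worst-case = 125 → Option 4.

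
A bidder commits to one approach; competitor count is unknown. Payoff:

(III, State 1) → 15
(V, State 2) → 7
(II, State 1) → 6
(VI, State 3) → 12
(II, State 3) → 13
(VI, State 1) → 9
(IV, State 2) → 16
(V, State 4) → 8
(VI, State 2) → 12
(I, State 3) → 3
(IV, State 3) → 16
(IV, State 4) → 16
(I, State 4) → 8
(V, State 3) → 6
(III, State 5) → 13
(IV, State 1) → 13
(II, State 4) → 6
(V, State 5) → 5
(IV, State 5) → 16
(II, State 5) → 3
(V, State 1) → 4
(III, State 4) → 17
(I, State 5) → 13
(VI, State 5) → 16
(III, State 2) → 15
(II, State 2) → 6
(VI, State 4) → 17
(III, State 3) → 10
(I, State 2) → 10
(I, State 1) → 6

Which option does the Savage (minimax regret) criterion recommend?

IV

Column bests: State 1=15, State 2=16, State 3=16, State 4=17, State 5=16.
I regrets: 9, 6, 13, 9, 3 → max 13
II regrets: 9, 10, 3, 11, 13 → max 13
III regrets: 0, 1, 6, 0, 3 → max 6
IV regrets: 2, 0, 0, 1, 0 → max 2
V regrets: 11, 9, 10, 9, 11 → max 11
VI regrets: 6, 4, 4, 0, 0 → max 6
Smallest max regret = 2 → IV.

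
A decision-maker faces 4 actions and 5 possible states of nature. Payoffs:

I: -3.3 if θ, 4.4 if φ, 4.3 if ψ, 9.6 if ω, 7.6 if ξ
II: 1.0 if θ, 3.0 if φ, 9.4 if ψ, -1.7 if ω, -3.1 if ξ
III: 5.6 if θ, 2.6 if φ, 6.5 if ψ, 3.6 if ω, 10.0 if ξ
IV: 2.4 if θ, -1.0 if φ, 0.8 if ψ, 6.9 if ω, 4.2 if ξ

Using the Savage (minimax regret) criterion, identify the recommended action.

Column bests: θ=5.6, φ=4.4, ψ=9.4, ω=9.6, ξ=10.0.
I regrets: 8.9, 0.0, 5.1, 0.0, 2.4 → max 8.9
II regrets: 4.6, 1.4, 0.0, 11.3, 13.1 → max 13.1
III regrets: 0.0, 1.8, 2.9, 6.0, 0.0 → max 6.0
IV regrets: 3.2, 5.4, 8.6, 2.7, 5.8 → max 8.6
Smallest max regret = 6.0 → III.

III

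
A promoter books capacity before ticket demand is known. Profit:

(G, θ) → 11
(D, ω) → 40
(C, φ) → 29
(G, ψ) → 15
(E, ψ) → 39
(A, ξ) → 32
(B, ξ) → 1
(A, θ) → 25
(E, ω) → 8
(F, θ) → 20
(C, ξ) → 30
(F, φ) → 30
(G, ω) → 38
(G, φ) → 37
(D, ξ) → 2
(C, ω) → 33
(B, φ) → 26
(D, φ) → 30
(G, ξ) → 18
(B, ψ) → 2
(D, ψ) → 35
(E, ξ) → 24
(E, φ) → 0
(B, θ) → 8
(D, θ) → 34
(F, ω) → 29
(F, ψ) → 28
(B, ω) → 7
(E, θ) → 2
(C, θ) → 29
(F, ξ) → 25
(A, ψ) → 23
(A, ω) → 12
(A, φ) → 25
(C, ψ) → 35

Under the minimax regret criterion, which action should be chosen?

Column bests: θ=34, φ=37, ψ=39, ω=40, ξ=32.
A regrets: 9, 12, 16, 28, 0 → max 28
B regrets: 26, 11, 37, 33, 31 → max 37
C regrets: 5, 8, 4, 7, 2 → max 8
D regrets: 0, 7, 4, 0, 30 → max 30
E regrets: 32, 37, 0, 32, 8 → max 37
F regrets: 14, 7, 11, 11, 7 → max 14
G regrets: 23, 0, 24, 2, 14 → max 24
Smallest max regret = 8 → C.

C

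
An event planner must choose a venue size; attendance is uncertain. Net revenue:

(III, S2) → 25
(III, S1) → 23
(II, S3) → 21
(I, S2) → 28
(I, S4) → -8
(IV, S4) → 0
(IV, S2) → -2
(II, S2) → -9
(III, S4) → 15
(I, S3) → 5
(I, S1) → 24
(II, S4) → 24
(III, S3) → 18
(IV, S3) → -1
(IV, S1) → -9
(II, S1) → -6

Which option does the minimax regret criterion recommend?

III

Column bests: S1=24, S2=28, S3=21, S4=24.
I regrets: 0, 0, 16, 32 → max 32
II regrets: 30, 37, 0, 0 → max 37
III regrets: 1, 3, 3, 9 → max 9
IV regrets: 33, 30, 22, 24 → max 33
Smallest max regret = 9 → III.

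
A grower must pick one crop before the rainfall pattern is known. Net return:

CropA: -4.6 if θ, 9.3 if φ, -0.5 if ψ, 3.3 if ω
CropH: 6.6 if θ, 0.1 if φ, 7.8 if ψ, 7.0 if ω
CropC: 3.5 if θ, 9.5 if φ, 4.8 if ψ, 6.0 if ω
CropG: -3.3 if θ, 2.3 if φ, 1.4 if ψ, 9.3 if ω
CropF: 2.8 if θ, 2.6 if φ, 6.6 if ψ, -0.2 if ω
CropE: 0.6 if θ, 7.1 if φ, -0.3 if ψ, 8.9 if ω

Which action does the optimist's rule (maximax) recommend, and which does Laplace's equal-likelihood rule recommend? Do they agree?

maximax → CropC; laplace → CropC (agree)

Row maxima: CropA=9.3, CropH=7.8, CropC=9.5, CropG=9.3, CropF=6.6, CropE=8.9
Best best-case = 9.5 → CropC.
Row averages: CropA=1.875, CropH=5.375, CropC=5.95, CropG=2.425, CropF=2.95, CropE=4.075
Highest average = 5.95 → CropC.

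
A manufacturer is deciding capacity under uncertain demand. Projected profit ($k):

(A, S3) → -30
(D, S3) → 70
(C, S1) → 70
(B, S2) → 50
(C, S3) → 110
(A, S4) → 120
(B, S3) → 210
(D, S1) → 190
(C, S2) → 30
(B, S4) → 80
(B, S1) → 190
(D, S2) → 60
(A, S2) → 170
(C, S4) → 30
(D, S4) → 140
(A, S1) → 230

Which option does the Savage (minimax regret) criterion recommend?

Column bests: S1=230, S2=170, S3=210, S4=140.
A regrets: 0, 0, 240, 20 → max 240
B regrets: 40, 120, 0, 60 → max 120
C regrets: 160, 140, 100, 110 → max 160
D regrets: 40, 110, 140, 0 → max 140
Smallest max regret = 120 → B.

B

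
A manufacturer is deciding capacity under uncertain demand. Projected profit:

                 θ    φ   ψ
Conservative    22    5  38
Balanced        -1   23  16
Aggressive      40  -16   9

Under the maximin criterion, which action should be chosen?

Row minima: Conservative=5, Balanced=-1, Aggressive=-16
Best worst-case = 5 → Conservative.

Conservative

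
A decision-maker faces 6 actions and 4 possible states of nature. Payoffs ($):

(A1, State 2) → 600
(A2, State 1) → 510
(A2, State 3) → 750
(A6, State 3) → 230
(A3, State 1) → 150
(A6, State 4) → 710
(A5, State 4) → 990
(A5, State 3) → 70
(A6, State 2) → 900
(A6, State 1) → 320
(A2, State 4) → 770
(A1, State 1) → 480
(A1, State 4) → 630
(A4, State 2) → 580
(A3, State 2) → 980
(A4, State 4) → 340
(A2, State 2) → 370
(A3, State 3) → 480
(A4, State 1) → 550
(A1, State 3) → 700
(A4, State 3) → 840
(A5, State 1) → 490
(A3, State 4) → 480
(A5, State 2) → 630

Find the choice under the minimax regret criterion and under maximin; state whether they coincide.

minimax regret → A1; maximin → A1 (agree)

Column bests: State 1=550, State 2=980, State 3=840, State 4=990.
A1 regrets: 70, 380, 140, 360 → max 380
A2 regrets: 40, 610, 90, 220 → max 610
A3 regrets: 400, 0, 360, 510 → max 510
A4 regrets: 0, 400, 0, 650 → max 650
A5 regrets: 60, 350, 770, 0 → max 770
A6 regrets: 230, 80, 610, 280 → max 610
Smallest max regret = 380 → A1.
Row minima: A1=480, A2=370, A3=150, A4=340, A5=70, A6=230
Best worst-case = 480 → A1.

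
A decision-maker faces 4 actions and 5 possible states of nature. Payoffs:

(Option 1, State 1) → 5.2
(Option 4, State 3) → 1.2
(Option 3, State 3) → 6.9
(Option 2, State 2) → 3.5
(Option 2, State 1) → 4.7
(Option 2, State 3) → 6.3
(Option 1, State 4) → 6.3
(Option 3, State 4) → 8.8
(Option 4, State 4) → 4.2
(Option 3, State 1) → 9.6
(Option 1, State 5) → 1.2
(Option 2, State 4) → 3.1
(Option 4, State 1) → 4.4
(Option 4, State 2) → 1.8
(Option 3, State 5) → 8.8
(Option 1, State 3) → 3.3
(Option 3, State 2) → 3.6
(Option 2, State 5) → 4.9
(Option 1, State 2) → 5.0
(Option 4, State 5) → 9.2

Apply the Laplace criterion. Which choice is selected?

Row averages: Option 1=4.2, Option 2=4.5, Option 3=7.54, Option 4=4.16
Highest average = 7.54 → Option 3.

Option 3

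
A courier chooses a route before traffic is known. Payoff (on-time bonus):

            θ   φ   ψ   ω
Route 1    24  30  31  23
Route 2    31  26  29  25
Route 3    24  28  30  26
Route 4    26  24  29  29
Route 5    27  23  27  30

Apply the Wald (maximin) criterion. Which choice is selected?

Route 2

Row minima: Route 1=23, Route 2=25, Route 3=24, Route 4=24, Route 5=23
Best worst-case = 25 → Route 2.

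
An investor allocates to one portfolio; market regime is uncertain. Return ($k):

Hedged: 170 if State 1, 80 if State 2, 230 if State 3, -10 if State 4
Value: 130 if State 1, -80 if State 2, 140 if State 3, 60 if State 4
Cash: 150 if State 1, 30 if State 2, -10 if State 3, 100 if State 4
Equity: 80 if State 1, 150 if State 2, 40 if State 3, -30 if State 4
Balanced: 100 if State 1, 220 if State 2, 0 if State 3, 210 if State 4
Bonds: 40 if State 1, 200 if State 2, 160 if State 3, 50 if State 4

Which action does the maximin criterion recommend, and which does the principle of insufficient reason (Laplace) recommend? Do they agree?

Row minima: Hedged=-10, Value=-80, Cash=-10, Equity=-30, Balanced=0, Bonds=40
Best worst-case = 40 → Bonds.
Row averages: Hedged=117.5, Value=62.5, Cash=67.5, Equity=60, Balanced=132.5, Bonds=112.5
Highest average = 132.5 → Balanced.

maximin → Bonds; laplace → Balanced (disagree)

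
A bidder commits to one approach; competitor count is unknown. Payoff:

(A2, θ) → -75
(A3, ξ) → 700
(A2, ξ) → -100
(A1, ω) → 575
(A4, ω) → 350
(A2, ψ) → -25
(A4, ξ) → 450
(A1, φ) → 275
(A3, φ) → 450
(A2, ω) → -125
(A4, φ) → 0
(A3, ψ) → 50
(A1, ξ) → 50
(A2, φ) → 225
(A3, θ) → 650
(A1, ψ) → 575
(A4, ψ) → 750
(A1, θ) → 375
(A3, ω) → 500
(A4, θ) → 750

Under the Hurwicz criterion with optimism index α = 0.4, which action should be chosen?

A1: 0.4·575 + 0.6·50 = 260
A2: 0.4·225 + 0.6·(-125) = 15
A3: 0.4·700 + 0.6·50 = 310
A4: 0.4·750 + 0.6·0 = 300
Highest Hurwicz score = 310 → A3.

A3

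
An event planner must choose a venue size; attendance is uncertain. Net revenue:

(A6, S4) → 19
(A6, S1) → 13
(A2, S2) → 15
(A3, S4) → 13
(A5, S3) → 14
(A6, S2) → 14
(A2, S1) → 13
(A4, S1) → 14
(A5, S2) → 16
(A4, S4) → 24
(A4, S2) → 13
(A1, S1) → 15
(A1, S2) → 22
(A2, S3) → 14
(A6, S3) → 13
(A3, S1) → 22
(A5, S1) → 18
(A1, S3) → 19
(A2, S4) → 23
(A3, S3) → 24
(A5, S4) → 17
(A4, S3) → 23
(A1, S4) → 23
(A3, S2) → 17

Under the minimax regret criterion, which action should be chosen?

A1

Column bests: S1=22, S2=22, S3=24, S4=24.
A1 regrets: 7, 0, 5, 1 → max 7
A2 regrets: 9, 7, 10, 1 → max 10
A3 regrets: 0, 5, 0, 11 → max 11
A4 regrets: 8, 9, 1, 0 → max 9
A5 regrets: 4, 6, 10, 7 → max 10
A6 regrets: 9, 8, 11, 5 → max 11
Smallest max regret = 7 → A1.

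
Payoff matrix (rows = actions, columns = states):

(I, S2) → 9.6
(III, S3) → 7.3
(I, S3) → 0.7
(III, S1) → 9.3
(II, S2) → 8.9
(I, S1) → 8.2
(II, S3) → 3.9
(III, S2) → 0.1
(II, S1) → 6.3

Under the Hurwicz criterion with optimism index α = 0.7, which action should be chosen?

II

I: 0.7·9.6 + 0.3·0.7 = 6.93
II: 0.7·8.9 + 0.3·3.9 = 7.4
III: 0.7·9.3 + 0.3·0.1 = 6.54
Highest Hurwicz score = 7.4 → II.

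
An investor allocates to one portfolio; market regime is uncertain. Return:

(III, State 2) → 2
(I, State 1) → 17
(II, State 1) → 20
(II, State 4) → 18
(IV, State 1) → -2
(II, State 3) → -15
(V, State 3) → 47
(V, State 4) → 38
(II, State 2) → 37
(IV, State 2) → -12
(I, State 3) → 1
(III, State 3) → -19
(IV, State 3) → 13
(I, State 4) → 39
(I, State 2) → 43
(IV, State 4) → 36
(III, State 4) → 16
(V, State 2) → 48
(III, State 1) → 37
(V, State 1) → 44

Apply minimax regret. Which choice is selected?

V

Column bests: State 1=44, State 2=48, State 3=47, State 4=39.
I regrets: 27, 5, 46, 0 → max 46
II regrets: 24, 11, 62, 21 → max 62
III regrets: 7, 46, 66, 23 → max 66
IV regrets: 46, 60, 34, 3 → max 60
V regrets: 0, 0, 0, 1 → max 1
Smallest max regret = 1 → V.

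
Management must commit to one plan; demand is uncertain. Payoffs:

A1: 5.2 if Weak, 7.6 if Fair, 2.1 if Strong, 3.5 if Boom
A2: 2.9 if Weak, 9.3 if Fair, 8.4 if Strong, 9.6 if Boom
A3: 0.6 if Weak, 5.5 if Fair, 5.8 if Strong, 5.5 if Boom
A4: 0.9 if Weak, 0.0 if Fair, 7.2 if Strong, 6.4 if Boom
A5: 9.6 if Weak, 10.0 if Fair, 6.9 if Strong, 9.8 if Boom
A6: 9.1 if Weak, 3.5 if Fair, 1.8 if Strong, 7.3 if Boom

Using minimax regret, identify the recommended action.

Column bests: Weak=9.6, Fair=10.0, Strong=8.4, Boom=9.8.
A1 regrets: 4.4, 2.4, 6.3, 6.3 → max 6.3
A2 regrets: 6.7, 0.7, 0.0, 0.2 → max 6.7
A3 regrets: 9.0, 4.5, 2.6, 4.3 → max 9.0
A4 regrets: 8.7, 10.0, 1.2, 3.4 → max 10.0
A5 regrets: 0.0, 0.0, 1.5, 0.0 → max 1.5
A6 regrets: 0.5, 6.5, 6.6, 2.5 → max 6.6
Smallest max regret = 1.5 → A5.

A5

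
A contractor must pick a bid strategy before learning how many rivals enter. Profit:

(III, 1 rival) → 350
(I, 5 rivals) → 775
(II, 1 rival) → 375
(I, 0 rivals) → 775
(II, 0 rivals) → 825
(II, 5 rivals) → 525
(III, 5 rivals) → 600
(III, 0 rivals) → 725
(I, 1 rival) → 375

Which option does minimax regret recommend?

I

Column bests: 0 rivals=825, 1 rival=375, 5 rivals=775.
I regrets: 50, 0, 0 → max 50
II regrets: 0, 0, 250 → max 250
III regrets: 100, 25, 175 → max 175
Smallest max regret = 50 → I.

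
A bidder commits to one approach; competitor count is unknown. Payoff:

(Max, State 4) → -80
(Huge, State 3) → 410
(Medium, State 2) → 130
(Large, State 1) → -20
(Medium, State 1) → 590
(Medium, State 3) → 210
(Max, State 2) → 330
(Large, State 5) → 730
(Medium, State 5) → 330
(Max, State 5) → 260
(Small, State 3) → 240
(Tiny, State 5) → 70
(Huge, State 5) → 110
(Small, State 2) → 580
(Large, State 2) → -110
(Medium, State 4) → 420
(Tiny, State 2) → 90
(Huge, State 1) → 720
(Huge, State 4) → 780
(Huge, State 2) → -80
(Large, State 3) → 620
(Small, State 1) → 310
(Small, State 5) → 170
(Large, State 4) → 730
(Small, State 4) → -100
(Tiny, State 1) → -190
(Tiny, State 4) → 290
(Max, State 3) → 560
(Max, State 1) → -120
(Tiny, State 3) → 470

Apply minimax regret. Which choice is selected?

Medium

Column bests: State 1=720, State 2=580, State 3=620, State 4=780, State 5=730.
Tiny regrets: 910, 490, 150, 490, 660 → max 910
Small regrets: 410, 0, 380, 880, 560 → max 880
Medium regrets: 130, 450, 410, 360, 400 → max 450
Large regrets: 740, 690, 0, 50, 0 → max 740
Huge regrets: 0, 660, 210, 0, 620 → max 660
Max regrets: 840, 250, 60, 860, 470 → max 860
Smallest max regret = 450 → Medium.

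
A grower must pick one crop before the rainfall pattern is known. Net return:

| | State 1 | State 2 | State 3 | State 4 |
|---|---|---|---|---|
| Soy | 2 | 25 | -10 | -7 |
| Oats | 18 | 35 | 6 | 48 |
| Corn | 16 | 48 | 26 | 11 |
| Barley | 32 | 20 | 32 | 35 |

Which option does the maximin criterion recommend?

Row minima: Soy=-10, Oats=6, Corn=11, Barley=20
Best worst-case = 20 → Barley.

Barley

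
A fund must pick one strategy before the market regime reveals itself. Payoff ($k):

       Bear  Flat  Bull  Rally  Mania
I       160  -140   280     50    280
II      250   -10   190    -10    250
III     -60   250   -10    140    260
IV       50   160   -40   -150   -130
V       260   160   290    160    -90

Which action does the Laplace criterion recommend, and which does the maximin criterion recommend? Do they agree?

Row averages: I=126, II=134, III=116, IV=-22, V=156
Highest average = 156 → V.
Row minima: I=-140, II=-10, III=-60, IV=-150, V=-90
Best worst-case = -10 → II.

laplace → V; maximin → II (disagree)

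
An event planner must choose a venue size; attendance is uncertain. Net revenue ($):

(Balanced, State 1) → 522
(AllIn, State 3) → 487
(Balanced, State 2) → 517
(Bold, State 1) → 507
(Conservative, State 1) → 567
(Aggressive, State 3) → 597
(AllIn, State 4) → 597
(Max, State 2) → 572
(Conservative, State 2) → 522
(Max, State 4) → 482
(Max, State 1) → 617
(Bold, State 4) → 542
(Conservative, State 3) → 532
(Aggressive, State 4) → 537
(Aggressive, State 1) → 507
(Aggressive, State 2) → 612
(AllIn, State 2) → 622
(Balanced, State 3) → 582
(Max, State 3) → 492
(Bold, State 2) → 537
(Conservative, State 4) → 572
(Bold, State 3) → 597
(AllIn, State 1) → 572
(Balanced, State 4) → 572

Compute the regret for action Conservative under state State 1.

50

Best payoff under State 1 is 617.
Regret = 617 − 567 = 50.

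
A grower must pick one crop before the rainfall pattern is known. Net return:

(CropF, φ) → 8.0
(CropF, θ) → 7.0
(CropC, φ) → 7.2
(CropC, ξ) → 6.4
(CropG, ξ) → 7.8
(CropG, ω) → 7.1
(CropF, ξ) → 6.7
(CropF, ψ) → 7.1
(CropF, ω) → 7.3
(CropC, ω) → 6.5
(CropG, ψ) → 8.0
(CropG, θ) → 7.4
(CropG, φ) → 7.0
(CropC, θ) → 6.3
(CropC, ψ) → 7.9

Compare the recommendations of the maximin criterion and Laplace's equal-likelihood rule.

Row minima: CropF=6.7, CropC=6.3, CropG=7.0
Best worst-case = 7.0 → CropG.
Row averages: CropF=7.22, CropC=6.86, CropG=7.46
Highest average = 7.46 → CropG.

maximin → CropG; laplace → CropG (agree)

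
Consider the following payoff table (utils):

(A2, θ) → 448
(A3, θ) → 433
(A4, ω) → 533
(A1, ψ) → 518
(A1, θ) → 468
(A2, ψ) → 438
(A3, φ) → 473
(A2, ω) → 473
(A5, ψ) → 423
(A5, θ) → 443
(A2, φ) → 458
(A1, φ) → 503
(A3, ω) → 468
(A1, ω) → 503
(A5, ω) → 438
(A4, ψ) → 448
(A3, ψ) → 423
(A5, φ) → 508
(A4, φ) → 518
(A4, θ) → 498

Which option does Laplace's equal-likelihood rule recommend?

A4

Row averages: A1=498, A2=454.25, A3=449.25, A4=499.25, A5=453
Highest average = 499.25 → A4.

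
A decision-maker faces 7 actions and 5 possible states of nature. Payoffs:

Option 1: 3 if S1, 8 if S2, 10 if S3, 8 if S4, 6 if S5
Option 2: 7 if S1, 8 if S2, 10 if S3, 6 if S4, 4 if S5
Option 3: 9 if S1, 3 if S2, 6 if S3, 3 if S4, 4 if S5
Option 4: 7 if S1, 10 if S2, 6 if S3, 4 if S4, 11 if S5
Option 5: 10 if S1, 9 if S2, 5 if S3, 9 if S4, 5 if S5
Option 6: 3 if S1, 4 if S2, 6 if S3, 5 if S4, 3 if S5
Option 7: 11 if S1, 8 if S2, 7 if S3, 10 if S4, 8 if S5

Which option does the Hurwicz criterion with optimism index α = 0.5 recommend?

Option 1: 0.5·10 + 0.5·3 = 6.5
Option 2: 0.5·10 + 0.5·4 = 7
Option 3: 0.5·9 + 0.5·3 = 6
Option 4: 0.5·11 + 0.5·4 = 7.5
Option 5: 0.5·10 + 0.5·5 = 7.5
Option 6: 0.5·6 + 0.5·3 = 4.5
Option 7: 0.5·11 + 0.5·7 = 9
Highest Hurwicz score = 9 → Option 7.

Option 7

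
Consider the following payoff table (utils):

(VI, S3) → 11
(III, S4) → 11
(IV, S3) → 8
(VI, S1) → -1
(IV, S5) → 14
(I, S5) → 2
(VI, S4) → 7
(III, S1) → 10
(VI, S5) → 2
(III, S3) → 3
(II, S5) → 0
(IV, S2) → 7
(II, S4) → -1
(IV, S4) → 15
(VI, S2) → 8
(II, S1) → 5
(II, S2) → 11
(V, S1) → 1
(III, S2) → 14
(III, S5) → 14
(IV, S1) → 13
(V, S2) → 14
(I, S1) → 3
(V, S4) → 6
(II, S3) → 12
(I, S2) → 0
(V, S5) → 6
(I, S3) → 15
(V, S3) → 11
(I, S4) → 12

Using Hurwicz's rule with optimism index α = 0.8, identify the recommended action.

IV

I: 0.8·15 + 0.2·0 = 12
II: 0.8·12 + 0.2·(-1) = 9.4
III: 0.8·14 + 0.2·3 = 11.8
IV: 0.8·15 + 0.2·7 = 13.4
V: 0.8·14 + 0.2·1 = 11.4
VI: 0.8·11 + 0.2·(-1) = 8.6
Highest Hurwicz score = 13.4 → IV.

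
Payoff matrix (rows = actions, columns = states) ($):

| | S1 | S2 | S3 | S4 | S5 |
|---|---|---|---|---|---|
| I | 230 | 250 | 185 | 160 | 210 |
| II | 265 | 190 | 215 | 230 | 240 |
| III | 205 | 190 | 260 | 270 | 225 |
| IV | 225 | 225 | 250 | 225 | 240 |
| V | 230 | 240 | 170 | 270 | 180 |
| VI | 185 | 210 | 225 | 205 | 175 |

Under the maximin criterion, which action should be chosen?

Row minima: I=160, II=190, III=190, IV=225, V=170, VI=175
Best worst-case = 225 → IV.

IV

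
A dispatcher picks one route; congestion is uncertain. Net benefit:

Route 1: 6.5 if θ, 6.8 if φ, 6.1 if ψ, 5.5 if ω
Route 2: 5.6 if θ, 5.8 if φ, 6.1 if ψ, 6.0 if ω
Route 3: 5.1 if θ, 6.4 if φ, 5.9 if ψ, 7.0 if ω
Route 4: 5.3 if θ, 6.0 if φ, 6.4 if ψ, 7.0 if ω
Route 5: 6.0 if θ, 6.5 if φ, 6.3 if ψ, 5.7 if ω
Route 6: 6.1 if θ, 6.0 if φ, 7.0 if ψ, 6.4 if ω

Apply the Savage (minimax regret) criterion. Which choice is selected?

Route 6

Column bests: θ=6.5, φ=6.8, ψ=7.0, ω=7.0.
Route 1 regrets: 0.0, 0.0, 0.9, 1.5 → max 1.5
Route 2 regrets: 0.9, 1.0, 0.9, 1.0 → max 1.0
Route 3 regrets: 1.4, 0.4, 1.1, 0.0 → max 1.4
Route 4 regrets: 1.2, 0.8, 0.6, 0.0 → max 1.2
Route 5 regrets: 0.5, 0.3, 0.7, 1.3 → max 1.3
Route 6 regrets: 0.4, 0.8, 0.0, 0.6 → max 0.8
Smallest max regret = 0.8 → Route 6.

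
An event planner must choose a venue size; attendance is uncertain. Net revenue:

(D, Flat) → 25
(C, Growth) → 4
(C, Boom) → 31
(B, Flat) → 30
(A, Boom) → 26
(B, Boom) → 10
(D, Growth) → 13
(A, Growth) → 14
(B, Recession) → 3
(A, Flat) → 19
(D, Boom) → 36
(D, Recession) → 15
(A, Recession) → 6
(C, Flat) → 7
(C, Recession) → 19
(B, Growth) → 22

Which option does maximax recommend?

Row maxima: A=26, B=30, C=31, D=36
Best best-case = 36 → D.

D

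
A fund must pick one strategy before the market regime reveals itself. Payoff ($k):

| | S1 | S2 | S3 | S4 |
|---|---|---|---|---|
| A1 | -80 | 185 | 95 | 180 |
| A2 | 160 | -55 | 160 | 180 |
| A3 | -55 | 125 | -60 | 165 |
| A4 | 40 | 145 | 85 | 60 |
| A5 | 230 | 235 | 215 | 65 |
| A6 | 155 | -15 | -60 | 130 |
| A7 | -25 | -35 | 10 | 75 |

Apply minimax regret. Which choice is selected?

A5

Column bests: S1=230, S2=235, S3=215, S4=180.
A1 regrets: 310, 50, 120, 0 → max 310
A2 regrets: 70, 290, 55, 0 → max 290
A3 regrets: 285, 110, 275, 15 → max 285
A4 regrets: 190, 90, 130, 120 → max 190
A5 regrets: 0, 0, 0, 115 → max 115
A6 regrets: 75, 250, 275, 50 → max 275
A7 regrets: 255, 270, 205, 105 → max 270
Smallest max regret = 115 → A5.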